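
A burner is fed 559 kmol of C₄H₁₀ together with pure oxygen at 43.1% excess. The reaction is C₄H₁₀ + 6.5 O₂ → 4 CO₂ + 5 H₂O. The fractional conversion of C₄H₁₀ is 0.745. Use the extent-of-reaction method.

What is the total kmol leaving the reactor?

Stoichiometric O₂ = 6.5 × 559 = 3634 kmol; O₂ fed = 3634 × 1.431 = 5200 kmol.
Fuel reacted = 0.745 × 559 → ξ = 416.5 kmol.
Outlet (n = n₀ + ν ξ):
  C₄H₁₀: 559 − 1(416.5) = 142.5
  O₂: 5200 − 6.5(416.5) = 2493
  CO₂: 0 + 4(416.5) = 1666
  H₂O: 0 + 5(416.5) = 2082
Total out = 142.5 + 2493 + 1666 + 2082 = 6383 kmol.

6380 kmol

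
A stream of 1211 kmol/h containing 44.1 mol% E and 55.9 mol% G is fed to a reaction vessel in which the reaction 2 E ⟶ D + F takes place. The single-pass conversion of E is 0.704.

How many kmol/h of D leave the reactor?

188 kmol/h

E reacted = 0.704 × 534.1 = 376 kmol/h; ν_E = −2, so ξ = 376/2 = 188 kmol/h.
Outlet amounts (n = n₀ + ν ξ):
  E: 534.1 − 2(188) = 158.1
  D: 0 + 1(188) = 188
  F: 0 + 1(188) = 188
  G: 676.9 (inert)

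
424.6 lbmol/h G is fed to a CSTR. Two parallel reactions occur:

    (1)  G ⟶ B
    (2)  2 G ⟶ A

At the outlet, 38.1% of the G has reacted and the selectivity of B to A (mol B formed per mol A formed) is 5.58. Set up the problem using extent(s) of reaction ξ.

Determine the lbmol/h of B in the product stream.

119 lbmol/h

Conversion of G: G consumed = 0.381 × 424.6 = 161.8 lbmol/h = 1ξ₁ + 2ξ₂.
Selectivity: 1ξ₁ / (1ξ₂) = 5.58 → ξ₁ = 5.58 ξ₂.
Substitute: (1·5.58 + 2) ξ₂ = 161.8 → ξ₂ = 21.34 lbmol/h, ξ₁ = 119.1 lbmol/h.
Outlet amounts (n = n₀ + Σ ν·ξ):
  G: 424.6 − 1(119.1) − 2(21.34) = 262.8
  B: 0 + 1(119.1) = 119.1
  A: 0 + 1(21.34) = 21.34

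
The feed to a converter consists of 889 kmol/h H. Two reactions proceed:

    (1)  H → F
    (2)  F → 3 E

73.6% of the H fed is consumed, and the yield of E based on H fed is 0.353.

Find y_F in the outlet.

0.501

Conversion of H: H consumed = 1ξ₁ = 0.736 × 889 → ξ₁ = 654.3 kmol/h.
Yield of E: 3ξ₂ / 889 = 0.353 → ξ₂ = 104.6 kmol/h.
Outlet amounts (n = n₀ + Σ ν·ξ):
  H: 889 − 1(654.3) = 234.7
  F: 0 + 1(654.3) − 1(104.6) = 549.7
  E: 0 + 3(104.6) = 313.8
Total out = 1098 kmol/h; y_F = 549.7 / 1098 = 0.5005.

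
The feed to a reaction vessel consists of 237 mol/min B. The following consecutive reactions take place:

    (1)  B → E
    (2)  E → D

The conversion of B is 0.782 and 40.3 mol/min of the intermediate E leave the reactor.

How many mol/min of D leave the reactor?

145 mol/min

Conversion of B: B consumed = 1ξ₁ = 0.782 × 237 → ξ₁ = 185.3 mol/min.
E balance: n_E = 0 + 1ξ₁ − 1ξ₂ = 40.3 → ξ₂ = (1·185.3 − 40.3)/1 = 145 mol/min.
Outlet amounts (n = n₀ + Σ ν·ξ):
  B: 237 − 1(185.3) = 51.67
  E: 0 + 1(185.3) − 1(145) = 40.3
  D: 0 + 1(145) = 145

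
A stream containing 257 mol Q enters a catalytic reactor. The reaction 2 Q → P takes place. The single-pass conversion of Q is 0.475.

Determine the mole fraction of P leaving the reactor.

0.311

Q reacted = 0.475 × 257 = 122.1 mol; ν_Q = −2, so ξ = 122.1/2 = 61.04 mol.
Outlet amounts (n = n₀ + ν ξ):
  Q: 257 − 2(61.04) = 134.9
  P: 0 + 1(61.04) = 61.04
Total out = 196 mol; y_P = 61.04 / 196 = 0.3115.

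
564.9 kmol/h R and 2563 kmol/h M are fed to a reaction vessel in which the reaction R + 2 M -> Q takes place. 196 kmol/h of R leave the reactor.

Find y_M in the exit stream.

0.764

For R: n = n₀ − 1ξ → 196 = 564.9 − 1ξ, giving ξ = 368.9 kmol/h.
Outlet amounts (n = n₀ + ν ξ):
  R: 564.9 − 1(368.9) = 196
  M: 2563 − 2(368.9) = 1825
  Q: 0 + 1(368.9) = 368.9
Total out = 2390 kmol/h; y_M = 1825 / 2390 = 0.7637.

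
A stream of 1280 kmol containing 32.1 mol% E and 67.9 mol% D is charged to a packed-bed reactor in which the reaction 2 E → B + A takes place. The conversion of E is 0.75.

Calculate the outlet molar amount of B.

154 kmol

E reacted = 0.75 × 410.9 = 308.2 kmol; ν_E = −2, so ξ = 308.2/2 = 154.1 kmol.
Outlet amounts (n = n₀ + ν ξ):
  E: 410.9 − 2(154.1) = 102.7
  B: 0 + 1(154.1) = 154.1
  A: 0 + 1(154.1) = 154.1
  D: 869.1 (inert)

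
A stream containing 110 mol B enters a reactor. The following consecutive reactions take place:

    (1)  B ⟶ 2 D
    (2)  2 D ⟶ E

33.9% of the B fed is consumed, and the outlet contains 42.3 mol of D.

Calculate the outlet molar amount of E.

Conversion of B: B consumed = 1ξ₁ = 0.339 × 110 → ξ₁ = 37.29 mol.
D balance: n_D = 0 + 2ξ₁ − 2ξ₂ = 42.3 → ξ₂ = (2·37.29 − 42.3)/2 = 16.14 mol.
Outlet amounts (n = n₀ + Σ ν·ξ):
  B: 110 − 1(37.29) = 72.71
  D: 0 + 2(37.29) − 2(16.14) = 42.3
  E: 0 + 1(16.14) = 16.14

16.1 mol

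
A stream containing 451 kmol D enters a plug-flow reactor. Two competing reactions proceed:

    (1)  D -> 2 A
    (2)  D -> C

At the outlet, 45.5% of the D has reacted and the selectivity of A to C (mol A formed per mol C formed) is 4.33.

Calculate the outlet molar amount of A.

Conversion of D: D consumed = 0.455 × 451 = 205.2 kmol = 1ξ₁ + 1ξ₂.
Selectivity: 2ξ₁ / (1ξ₂) = 4.33 → ξ₁ = 2.165 ξ₂.
Substitute: (1·2.165 + 1) ξ₂ = 205.2 → ξ₂ = 64.84 kmol, ξ₁ = 140.4 kmol.
Outlet amounts (n = n₀ + Σ ν·ξ):
  D: 451 − 1(140.4) − 1(64.84) = 245.8
  A: 0 + 2(140.4) = 280.7
  C: 0 + 1(64.84) = 64.84

281 kmol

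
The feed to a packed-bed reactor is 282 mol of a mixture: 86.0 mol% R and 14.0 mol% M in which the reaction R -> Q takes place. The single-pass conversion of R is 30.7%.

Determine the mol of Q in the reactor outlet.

R reacted = 0.307 × 242.5 = 74.45 mol; ν_R = −1, so ξ = 74.45/1 = 74.45 mol.
Outlet amounts (n = n₀ + ν ξ):
  R: 242.5 − 1(74.45) = 168.1
  Q: 0 + 1(74.45) = 74.45
  M: 39.48 (inert)

74.5 mol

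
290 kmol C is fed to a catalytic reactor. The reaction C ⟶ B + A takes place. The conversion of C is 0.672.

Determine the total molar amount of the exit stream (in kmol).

485 kmol

C reacted = 0.672 × 290 = 194.9 kmol; ν_C = −1, so ξ = 194.9/1 = 194.9 kmol.
Outlet amounts (n = n₀ + ν ξ):
  C: 290 − 1(194.9) = 95.12
  B: 0 + 1(194.9) = 194.9
  A: 0 + 1(194.9) = 194.9
Total out = 95.12 + 194.9 + 194.9 = 484.9 kmol.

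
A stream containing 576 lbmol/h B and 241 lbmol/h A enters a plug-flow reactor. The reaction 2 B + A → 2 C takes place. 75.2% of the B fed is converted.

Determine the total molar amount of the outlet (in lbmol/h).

600 lbmol/h

B reacted = 0.752 × 576 = 433.2 lbmol/h; ν_B = −2, so ξ = 433.2/2 = 216.6 lbmol/h.
Outlet amounts (n = n₀ + ν ξ):
  B: 576 − 2(216.6) = 142.8
  A: 241 − 1(216.6) = 24.42
  C: 0 + 2(216.6) = 433.2
Total out = 142.8 + 24.42 + 433.2 = 600.4 lbmol/h.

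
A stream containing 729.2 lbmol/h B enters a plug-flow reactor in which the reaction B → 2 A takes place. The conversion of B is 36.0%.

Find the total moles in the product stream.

B reacted = 0.36 × 729.2 = 262.5 lbmol/h; ν_B = −1, so ξ = 262.5/1 = 262.5 lbmol/h.
Outlet amounts (n = n₀ + ν ξ):
  B: 729.2 − 1(262.5) = 466.7
  A: 0 + 2(262.5) = 525
Total out = 466.7 + 525 = 991.7 lbmol/h.

992 lbmol/h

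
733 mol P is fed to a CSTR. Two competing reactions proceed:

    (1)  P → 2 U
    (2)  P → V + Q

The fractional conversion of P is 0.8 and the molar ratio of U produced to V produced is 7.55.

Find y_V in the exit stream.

Conversion of P: P consumed = 0.8 × 733 = 586.4 mol = 1ξ₁ + 1ξ₂.
Selectivity: 2ξ₁ / (1ξ₂) = 7.55 → ξ₁ = 3.775 ξ₂.
Substitute: (1·3.775 + 1) ξ₂ = 586.4 → ξ₂ = 122.8 mol, ξ₁ = 463.6 mol.
Outlet amounts (n = n₀ + Σ ν·ξ):
  P: 733 − 1(463.6) − 1(122.8) = 146.6
  U: 0 + 2(463.6) = 927.2
  V: 0 + 1(122.8) = 122.8
  Q: 0 + 1(122.8) = 122.8
Total out = 1319 mol; y_V = 122.8 / 1319 = 0.09308.

0.0931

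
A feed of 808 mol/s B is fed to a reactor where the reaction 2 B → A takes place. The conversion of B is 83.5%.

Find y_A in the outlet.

B reacted = 0.835 × 808 = 674.7 mol/s; ν_B = −2, so ξ = 674.7/2 = 337.3 mol/s.
Outlet amounts (n = n₀ + ν ξ):
  B: 808 − 2(337.3) = 133.3
  A: 0 + 1(337.3) = 337.3
Total out = 470.7 mol/s; y_A = 337.3 / 470.7 = 0.7167.

0.717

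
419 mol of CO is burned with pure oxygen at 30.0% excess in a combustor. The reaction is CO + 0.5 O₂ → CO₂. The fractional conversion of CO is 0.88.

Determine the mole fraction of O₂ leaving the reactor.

Stoichiometric O₂ = 0.5 × 419 = 209.5 mol; O₂ fed = 209.5 × 1.300 = 272.4 mol.
Fuel reacted = 0.88 × 419 → ξ = 368.7 mol.
Outlet (n = n₀ + ν ξ):
  CO: 419 − 1(368.7) = 50.28
  O₂: 272.4 − 0.5(368.7) = 87.99
  CO₂: 0 + 1(368.7) = 368.7
Total out = 507 mol; y_O₂ = 87.99 / 507 = 0.1736.

0.174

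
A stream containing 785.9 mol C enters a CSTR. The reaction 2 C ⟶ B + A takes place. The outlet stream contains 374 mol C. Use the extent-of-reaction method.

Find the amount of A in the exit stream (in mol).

206 mol

For C: n = n₀ − 2ξ → 374 = 785.9 − 2ξ, giving ξ = 205.9 mol.
Outlet amounts (n = n₀ + ν ξ):
  C: 785.9 − 2(205.9) = 374
  B: 0 + 1(205.9) = 205.9
  A: 0 + 1(205.9) = 205.9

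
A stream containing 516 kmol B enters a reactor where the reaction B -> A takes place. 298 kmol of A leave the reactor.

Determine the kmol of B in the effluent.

218 kmol

For A: n = n₀ + 1ξ → 298 = 0 + 1ξ, giving ξ = 298 kmol.
Outlet amounts (n = n₀ + ν ξ):
  B: 516 − 1(298) = 218
  A: 0 + 1(298) = 298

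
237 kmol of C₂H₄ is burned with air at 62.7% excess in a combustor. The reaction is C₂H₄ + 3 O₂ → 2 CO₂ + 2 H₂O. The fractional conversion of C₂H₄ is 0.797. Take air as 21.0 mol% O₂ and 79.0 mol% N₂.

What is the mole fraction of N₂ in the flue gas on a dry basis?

0.811

Stoichiometric O₂ = 3 × 237 = 711 kmol; O₂ fed = 711 × 1.627 = 1157 kmol.
N₂ fed = 1157 × 79/21 = 4352 kmol.
Fuel reacted = 0.797 × 237 → ξ = 188.9 kmol.
Outlet (n = n₀ + ν ξ):
  C₂H₄: 237 − 1(188.9) = 48.11
  O₂: 1157 − 3(188.9) = 590.1
  N₂: 4352 (inert)
  CO₂: 0 + 2(188.9) = 377.8
  H₂O: 0 + 2(188.9) = 377.8
Dry total = 5368 kmol; y_N₂ (dry) = 4352 / 5368 = 0.8107.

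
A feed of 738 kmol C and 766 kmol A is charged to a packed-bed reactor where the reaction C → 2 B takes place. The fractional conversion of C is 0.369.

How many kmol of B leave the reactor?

C reacted = 0.369 × 738 = 272.3 kmol; ν_C = −1, so ξ = 272.3/1 = 272.3 kmol.
Outlet amounts (n = n₀ + ν ξ):
  C: 738 − 1(272.3) = 465.7
  B: 0 + 2(272.3) = 544.6
  A: 766 (inert)

545 kmol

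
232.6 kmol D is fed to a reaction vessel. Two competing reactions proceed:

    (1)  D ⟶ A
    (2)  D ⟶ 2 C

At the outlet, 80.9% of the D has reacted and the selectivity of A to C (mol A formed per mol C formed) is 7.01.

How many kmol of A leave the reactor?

Conversion of D: D consumed = 0.809 × 232.6 = 188.2 kmol = 1ξ₁ + 1ξ₂.
Selectivity: 1ξ₁ / (2ξ₂) = 7.01 → ξ₁ = 14.02 ξ₂.
Substitute: (1·14.02 + 1) ξ₂ = 188.2 → ξ₂ = 12.53 kmol, ξ₁ = 175.6 kmol.
Outlet amounts (n = n₀ + Σ ν·ξ):
  D: 232.6 − 1(175.6) − 1(12.53) = 44.43
  A: 0 + 1(175.6) = 175.6
  C: 0 + 2(12.53) = 25.06

176 kmol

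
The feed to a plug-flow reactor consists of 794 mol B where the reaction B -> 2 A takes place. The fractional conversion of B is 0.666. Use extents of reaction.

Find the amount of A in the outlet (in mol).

1060 mol

B reacted = 0.666 × 794 = 528.8 mol; ν_B = −1, so ξ = 528.8/1 = 528.8 mol.
Outlet amounts (n = n₀ + ν ξ):
  B: 794 − 1(528.8) = 265.2
  A: 0 + 2(528.8) = 1058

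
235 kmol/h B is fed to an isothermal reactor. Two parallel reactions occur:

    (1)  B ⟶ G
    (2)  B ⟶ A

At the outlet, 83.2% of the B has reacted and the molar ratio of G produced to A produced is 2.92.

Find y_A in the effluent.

Conversion of B: B consumed = 0.832 × 235 = 195.5 kmol/h = 1ξ₁ + 1ξ₂.
Selectivity: 1ξ₁ / (1ξ₂) = 2.92 → ξ₁ = 2.92 ξ₂.
Substitute: (1·2.92 + 1) ξ₂ = 195.5 → ξ₂ = 49.88 kmol/h, ξ₁ = 145.6 kmol/h.
Outlet amounts (n = n₀ + Σ ν·ξ):
  B: 235 − 1(145.6) − 1(49.88) = 39.48
  G: 0 + 1(145.6) = 145.6
  A: 0 + 1(49.88) = 49.88
Total out = 235 kmol/h; y_A = 49.88 / 235 = 0.2122.

0.212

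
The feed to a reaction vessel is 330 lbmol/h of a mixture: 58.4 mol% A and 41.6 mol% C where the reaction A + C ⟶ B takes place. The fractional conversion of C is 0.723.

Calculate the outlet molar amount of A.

93.5 lbmol/h

C reacted = 0.723 × 137.3 = 99.25 lbmol/h; ν_C = −1, so ξ = 99.25/1 = 99.25 lbmol/h.
Outlet amounts (n = n₀ + ν ξ):
  A: 192.7 − 1(99.25) = 93.47
  C: 137.3 − 1(99.25) = 38.03
  B: 0 + 1(99.25) = 99.25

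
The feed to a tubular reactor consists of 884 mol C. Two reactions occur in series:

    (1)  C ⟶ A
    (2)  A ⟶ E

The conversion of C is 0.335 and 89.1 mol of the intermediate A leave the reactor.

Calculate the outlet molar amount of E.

Conversion of C: C consumed = 1ξ₁ = 0.335 × 884 → ξ₁ = 296.1 mol.
A balance: n_A = 0 + 1ξ₁ − 1ξ₂ = 89.1 → ξ₂ = (1·296.1 − 89.1)/1 = 207 mol.
Outlet amounts (n = n₀ + Σ ν·ξ):
  C: 884 − 1(296.1) = 587.9
  A: 0 + 1(296.1) − 1(207) = 89.1
  E: 0 + 1(207) = 207

207 mol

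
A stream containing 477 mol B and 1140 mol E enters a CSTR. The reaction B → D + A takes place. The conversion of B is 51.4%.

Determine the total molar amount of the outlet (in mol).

1860 mol

B reacted = 0.514 × 477 = 245.2 mol; ν_B = −1, so ξ = 245.2/1 = 245.2 mol.
Outlet amounts (n = n₀ + ν ξ):
  B: 477 − 1(245.2) = 231.8
  D: 0 + 1(245.2) = 245.2
  A: 0 + 1(245.2) = 245.2
  E: 1140 (inert)
Total out = 231.8 + 245.2 + 245.2 + 1140 = 1862 mol.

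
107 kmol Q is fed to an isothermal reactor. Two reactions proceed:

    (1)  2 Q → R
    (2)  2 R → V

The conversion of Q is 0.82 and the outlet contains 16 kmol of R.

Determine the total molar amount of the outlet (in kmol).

49.2 kmol

Conversion of Q: Q consumed = 2ξ₁ = 0.82 × 107 → ξ₁ = 43.87 kmol.
R balance: n_R = 0 + 1ξ₁ − 2ξ₂ = 16 → ξ₂ = (1·43.87 − 16)/2 = 13.93 kmol.
Outlet amounts (n = n₀ + Σ ν·ξ):
  Q: 107 − 2(43.87) = 19.26
  R: 0 + 1(43.87) − 2(13.93) = 16
  V: 0 + 1(13.93) = 13.93
Total out = 19.26 + 16 + 13.93 = 49.2 kmol.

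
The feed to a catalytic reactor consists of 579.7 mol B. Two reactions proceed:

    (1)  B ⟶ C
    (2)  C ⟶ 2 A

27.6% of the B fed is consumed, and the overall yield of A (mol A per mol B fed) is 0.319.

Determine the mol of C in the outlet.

Conversion of B: B consumed = 1ξ₁ = 0.276 × 579.7 → ξ₁ = 160 mol.
Yield of A: 2ξ₂ / 579.7 = 0.319 → ξ₂ = 92.46 mol.
Outlet amounts (n = n₀ + Σ ν·ξ):
  B: 579.7 − 1(160) = 419.7
  C: 0 + 1(160) − 1(92.46) = 67.54
  A: 0 + 2(92.46) = 184.9

67.5 mol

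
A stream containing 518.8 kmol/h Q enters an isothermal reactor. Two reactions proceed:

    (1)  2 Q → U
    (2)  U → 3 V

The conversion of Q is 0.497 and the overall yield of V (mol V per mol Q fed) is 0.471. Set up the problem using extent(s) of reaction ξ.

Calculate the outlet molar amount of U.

Conversion of Q: Q consumed = 2ξ₁ = 0.497 × 518.8 → ξ₁ = 128.9 kmol/h.
Yield of V: 3ξ₂ / 518.8 = 0.471 → ξ₂ = 81.45 kmol/h.
Outlet amounts (n = n₀ + Σ ν·ξ):
  Q: 518.8 − 2(128.9) = 261
  U: 0 + 1(128.9) − 1(81.45) = 47.47
  V: 0 + 3(81.45) = 244.4

47.5 kmol/h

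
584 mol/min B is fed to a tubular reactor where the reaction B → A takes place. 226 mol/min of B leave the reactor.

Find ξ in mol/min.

For B: n = n₀ − 1ξ → 226 = 584 − 1ξ, giving ξ = 358 mol/min.
Outlet amounts (n = n₀ + ν ξ):
  B: 584 − 1(358) = 226
  A: 0 + 1(358) = 358

ξ = 358 mol/min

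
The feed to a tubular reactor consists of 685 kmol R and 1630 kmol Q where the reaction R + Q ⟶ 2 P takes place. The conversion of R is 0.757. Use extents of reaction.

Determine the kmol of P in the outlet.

1040 kmol

R reacted = 0.757 × 685 = 518.5 kmol; ν_R = −1, so ξ = 518.5/1 = 518.5 kmol.
Outlet amounts (n = n₀ + ν ξ):
  R: 685 − 1(518.5) = 166.5
  Q: 1630 − 1(518.5) = 1111
  P: 0 + 2(518.5) = 1037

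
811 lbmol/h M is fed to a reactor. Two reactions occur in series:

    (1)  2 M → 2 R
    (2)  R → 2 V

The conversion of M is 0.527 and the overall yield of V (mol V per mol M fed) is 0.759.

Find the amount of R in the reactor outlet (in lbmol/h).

Conversion of M: M consumed = 2ξ₁ = 0.527 × 811 → ξ₁ = 213.7 lbmol/h.
Yield of V: 2ξ₂ / 811 = 0.759 → ξ₂ = 307.8 lbmol/h.
Outlet amounts (n = n₀ + Σ ν·ξ):
  M: 811 − 2(213.7) = 383.6
  R: 0 + 2(213.7) − 1(307.8) = 119.6
  V: 0 + 2(307.8) = 615.5

120 lbmol/h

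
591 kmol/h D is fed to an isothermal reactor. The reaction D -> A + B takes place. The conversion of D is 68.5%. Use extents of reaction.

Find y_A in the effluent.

D reacted = 0.685 × 591 = 404.8 kmol/h; ν_D = −1, so ξ = 404.8/1 = 404.8 kmol/h.
Outlet amounts (n = n₀ + ν ξ):
  D: 591 − 1(404.8) = 186.2
  A: 0 + 1(404.8) = 404.8
  B: 0 + 1(404.8) = 404.8
Total out = 995.8 kmol/h; y_A = 404.8 / 995.8 = 0.4065.

0.407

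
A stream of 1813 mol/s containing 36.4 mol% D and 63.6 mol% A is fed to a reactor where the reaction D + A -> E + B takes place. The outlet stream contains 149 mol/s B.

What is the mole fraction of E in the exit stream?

For B: n = n₀ + 1ξ → 149 = 0 + 1ξ, giving ξ = 149 mol/s.
Outlet amounts (n = n₀ + ν ξ):
  D: 659.9 − 1(149) = 510.9
  A: 1153 − 1(149) = 1004
  E: 0 + 1(149) = 149
  B: 0 + 1(149) = 149
Total out = 1813 mol/s; y_E = 149 / 1813 = 0.08218.

0.0822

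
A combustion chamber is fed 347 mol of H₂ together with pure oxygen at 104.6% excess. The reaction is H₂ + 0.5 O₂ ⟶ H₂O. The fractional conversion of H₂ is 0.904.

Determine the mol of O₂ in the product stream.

Stoichiometric O₂ = 0.5 × 347 = 173.5 mol; O₂ fed = 173.5 × 2.046 = 355 mol.
Fuel reacted = 0.904 × 347 → ξ = 313.7 mol.
Outlet (n = n₀ + ν ξ):
  H₂: 347 − 1(313.7) = 33.31
  O₂: 355 − 0.5(313.7) = 198.1
  H₂O: 0 + 1(313.7) = 313.7

198 mol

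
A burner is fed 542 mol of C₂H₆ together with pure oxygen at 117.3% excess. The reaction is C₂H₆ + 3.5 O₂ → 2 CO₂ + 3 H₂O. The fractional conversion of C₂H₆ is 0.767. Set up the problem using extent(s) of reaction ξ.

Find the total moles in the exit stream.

4870 mol

Stoichiometric O₂ = 3.5 × 542 = 1897 mol; O₂ fed = 1897 × 2.173 = 4122 mol.
Fuel reacted = 0.767 × 542 → ξ = 415.7 mol.
Outlet (n = n₀ + ν ξ):
  C₂H₆: 542 − 1(415.7) = 126.3
  O₂: 4122 − 3.5(415.7) = 2667
  CO₂: 0 + 2(415.7) = 831.4
  H₂O: 0 + 3(415.7) = 1247
Total out = 126.3 + 2667 + 831.4 + 1247 = 4872 mol.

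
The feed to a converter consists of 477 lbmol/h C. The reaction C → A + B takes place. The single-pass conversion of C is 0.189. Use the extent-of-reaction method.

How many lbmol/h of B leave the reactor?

C reacted = 0.189 × 477 = 90.15 lbmol/h; ν_C = −1, so ξ = 90.15/1 = 90.15 lbmol/h.
Outlet amounts (n = n₀ + ν ξ):
  C: 477 − 1(90.15) = 386.8
  A: 0 + 1(90.15) = 90.15
  B: 0 + 1(90.15) = 90.15

90.2 lbmol/h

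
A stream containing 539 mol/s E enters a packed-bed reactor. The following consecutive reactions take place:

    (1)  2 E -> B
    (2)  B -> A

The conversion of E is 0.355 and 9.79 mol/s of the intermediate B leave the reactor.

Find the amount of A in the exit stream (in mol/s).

Conversion of E: E consumed = 2ξ₁ = 0.355 × 539 → ξ₁ = 95.67 mol/s.
B balance: n_B = 0 + 1ξ₁ − 1ξ₂ = 9.79 → ξ₂ = (1·95.67 − 9.79)/1 = 85.88 mol/s.
Outlet amounts (n = n₀ + Σ ν·ξ):
  E: 539 − 2(95.67) = 347.7
  B: 0 + 1(95.67) − 1(85.88) = 9.79
  A: 0 + 1(85.88) = 85.88

85.9 mol/s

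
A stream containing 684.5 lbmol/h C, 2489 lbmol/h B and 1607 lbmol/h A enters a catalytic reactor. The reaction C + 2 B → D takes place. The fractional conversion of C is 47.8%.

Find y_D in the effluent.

0.0793

C reacted = 0.478 × 684.5 = 327.2 lbmol/h; ν_C = −1, so ξ = 327.2/1 = 327.2 lbmol/h.
Outlet amounts (n = n₀ + ν ξ):
  C: 684.5 − 1(327.2) = 357.3
  B: 2489 − 2(327.2) = 1835
  D: 0 + 1(327.2) = 327.2
  A: 1607 (inert)
Total out = 4126 lbmol/h; y_D = 327.2 / 4126 = 0.0793.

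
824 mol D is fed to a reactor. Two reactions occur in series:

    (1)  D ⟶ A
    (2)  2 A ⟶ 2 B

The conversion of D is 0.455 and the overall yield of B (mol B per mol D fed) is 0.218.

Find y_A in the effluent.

Conversion of D: D consumed = 1ξ₁ = 0.455 × 824 → ξ₁ = 374.9 mol.
Yield of B: 2ξ₂ / 824 = 0.218 → ξ₂ = 89.82 mol.
Outlet amounts (n = n₀ + Σ ν·ξ):
  D: 824 − 1(374.9) = 449.1
  A: 0 + 1(374.9) − 2(89.82) = 195.3
  B: 0 + 2(89.82) = 179.6
Total out = 824 mol; y_A = 195.3 / 824 = 0.237.

0.237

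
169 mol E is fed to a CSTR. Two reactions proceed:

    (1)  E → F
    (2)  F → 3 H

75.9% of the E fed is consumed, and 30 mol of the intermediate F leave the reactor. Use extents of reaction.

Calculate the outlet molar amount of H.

295 mol

Conversion of E: E consumed = 1ξ₁ = 0.759 × 169 → ξ₁ = 128.3 mol.
F balance: n_F = 0 + 1ξ₁ − 1ξ₂ = 30 → ξ₂ = (1·128.3 − 30)/1 = 98.27 mol.
Outlet amounts (n = n₀ + Σ ν·ξ):
  E: 169 − 1(128.3) = 40.73
  F: 0 + 1(128.3) − 1(98.27) = 30
  H: 0 + 3(98.27) = 294.8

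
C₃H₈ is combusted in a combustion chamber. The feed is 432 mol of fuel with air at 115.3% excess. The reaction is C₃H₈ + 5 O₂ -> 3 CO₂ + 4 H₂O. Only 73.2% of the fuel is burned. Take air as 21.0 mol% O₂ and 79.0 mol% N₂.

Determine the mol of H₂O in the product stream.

1260 mol

Stoichiometric O₂ = 5 × 432 = 2160 mol; O₂ fed = 2160 × 2.153 = 4650 mol.
N₂ fed = 4650 × 79/21 = 17490 mol.
Fuel reacted = 0.732 × 432 → ξ = 316.2 mol.
Outlet (n = n₀ + ν ξ):
  C₃H₈: 432 − 1(316.2) = 115.8
  O₂: 4650 − 5(316.2) = 3069
  N₂: 17490 (inert)
  CO₂: 0 + 3(316.2) = 948.7
  H₂O: 0 + 4(316.2) = 1265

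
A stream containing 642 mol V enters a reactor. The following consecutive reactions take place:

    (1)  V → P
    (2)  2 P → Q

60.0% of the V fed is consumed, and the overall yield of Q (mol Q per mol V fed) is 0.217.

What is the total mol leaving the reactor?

Conversion of V: V consumed = 1ξ₁ = 0.6 × 642 → ξ₁ = 385.2 mol.
Yield of Q: 1ξ₂ / 642 = 0.217 → ξ₂ = 139.3 mol.
Outlet amounts (n = n₀ + Σ ν·ξ):
  V: 642 − 1(385.2) = 256.8
  P: 0 + 1(385.2) − 2(139.3) = 106.6
  Q: 0 + 1(139.3) = 139.3
Total out = 256.8 + 106.6 + 139.3 = 502.7 mol.

503 mol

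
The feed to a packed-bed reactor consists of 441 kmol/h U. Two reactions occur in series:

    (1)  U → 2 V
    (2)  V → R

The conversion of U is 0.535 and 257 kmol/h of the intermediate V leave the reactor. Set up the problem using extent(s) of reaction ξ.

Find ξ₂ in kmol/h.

ξ₂ = 215 kmol/h

Conversion of U: U consumed = 1ξ₁ = 0.535 × 441 → ξ₁ = 235.9 kmol/h.
V balance: n_V = 0 + 2ξ₁ − 1ξ₂ = 257 → ξ₂ = (2·235.9 − 257)/1 = 214.9 kmol/h.
Outlet amounts (n = n₀ + Σ ν·ξ):
  U: 441 − 1(235.9) = 205.1
  V: 0 + 2(235.9) − 1(214.9) = 257
  R: 0 + 1(214.9) = 214.9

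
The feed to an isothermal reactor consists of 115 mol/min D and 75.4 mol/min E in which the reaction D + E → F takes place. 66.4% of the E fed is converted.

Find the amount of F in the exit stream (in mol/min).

50.1 mol/min

E reacted = 0.664 × 75.4 = 50.07 mol/min; ν_E = −1, so ξ = 50.07/1 = 50.07 mol/min.
Outlet amounts (n = n₀ + ν ξ):
  D: 115 − 1(50.07) = 64.93
  E: 75.4 − 1(50.07) = 25.33
  F: 0 + 1(50.07) = 50.07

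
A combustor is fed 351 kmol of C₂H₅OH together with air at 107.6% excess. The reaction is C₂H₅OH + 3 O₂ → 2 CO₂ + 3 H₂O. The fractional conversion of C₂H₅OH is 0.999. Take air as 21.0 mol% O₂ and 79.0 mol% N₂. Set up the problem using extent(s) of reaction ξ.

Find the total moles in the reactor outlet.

Stoichiometric O₂ = 3 × 351 = 1053 kmol; O₂ fed = 1053 × 2.076 = 2186 kmol.
N₂ fed = 2186 × 79/21 = 8224 kmol.
Fuel reacted = 0.999 × 351 → ξ = 350.6 kmol.
Outlet (n = n₀ + ν ξ):
  C₂H₅OH: 351 − 1(350.6) = 0.351
  O₂: 2186 − 3(350.6) = 1134
  N₂: 8224 (inert)
  CO₂: 0 + 2(350.6) = 701.3
  H₂O: 0 + 3(350.6) = 1052
Total out = 0.351 + 1134 + 8224 + 701.3 + 1052 = 11110 kmol.

11100 kmol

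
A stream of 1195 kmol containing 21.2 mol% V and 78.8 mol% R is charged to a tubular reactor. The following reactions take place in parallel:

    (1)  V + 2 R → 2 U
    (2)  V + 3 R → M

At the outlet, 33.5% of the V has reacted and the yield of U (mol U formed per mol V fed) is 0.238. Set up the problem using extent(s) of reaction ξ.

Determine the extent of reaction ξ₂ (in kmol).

Yield of U: 2ξ₁ / 253.3 = 0.238 → ξ₁ = 30.15 kmol.
Conversion of V: 1ξ₁ + 1ξ₂ = 0.335 × 253.3 = 84.87 → ξ₂ = 54.72 kmol.
Outlet amounts (n = n₀ + Σ ν·ξ):
  V: 253.3 − 1(30.15) − 1(54.72) = 168.5
  R: 941.7 − 2(30.15) − 3(54.72) = 717.2
  U: 0 + 2(30.15) = 60.29
  M: 0 + 1(54.72) = 54.72

ξ₂ = 54.7 kmol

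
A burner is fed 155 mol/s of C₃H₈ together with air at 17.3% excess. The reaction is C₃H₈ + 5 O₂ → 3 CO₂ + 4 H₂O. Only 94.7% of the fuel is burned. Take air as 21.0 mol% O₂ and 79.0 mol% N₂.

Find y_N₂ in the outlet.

Stoichiometric O₂ = 5 × 155 = 775 mol/s; O₂ fed = 775 × 1.173 = 909.1 mol/s.
N₂ fed = 909.1 × 79/21 = 3420 mol/s.
Fuel reacted = 0.947 × 155 → ξ = 146.8 mol/s.
Outlet (n = n₀ + ν ξ):
  C₃H₈: 155 − 1(146.8) = 8.215
  O₂: 909.1 − 5(146.8) = 175.2
  N₂: 3420 (inert)
  CO₂: 0 + 3(146.8) = 440.4
  H₂O: 0 + 4(146.8) = 587.1
Total out = 4631 mol/s; y_N₂ = 3420 / 4631 = 0.7385.

0.739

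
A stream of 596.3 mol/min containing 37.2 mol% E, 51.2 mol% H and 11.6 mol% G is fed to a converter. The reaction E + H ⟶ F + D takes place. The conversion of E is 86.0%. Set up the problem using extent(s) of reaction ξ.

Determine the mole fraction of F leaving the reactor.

E reacted = 0.86 × 221.8 = 190.8 mol/min; ν_E = −1, so ξ = 190.8/1 = 190.8 mol/min.
Outlet amounts (n = n₀ + ν ξ):
  E: 221.8 − 1(190.8) = 31.06
  H: 305.3 − 1(190.8) = 114.5
  F: 0 + 1(190.8) = 190.8
  D: 0 + 1(190.8) = 190.8
  G: 69.17 (inert)
Total out = 596.3 mol/min; y_F = 190.8 / 596.3 = 0.3199.

0.32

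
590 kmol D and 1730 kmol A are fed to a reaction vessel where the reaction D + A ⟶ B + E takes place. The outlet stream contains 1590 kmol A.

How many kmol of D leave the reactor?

For A: n = n₀ − 1ξ → 1590 = 1730 − 1ξ, giving ξ = 140 kmol.
Outlet amounts (n = n₀ + ν ξ):
  D: 590 − 1(140) = 450
  A: 1730 − 1(140) = 1590
  B: 0 + 1(140) = 140
  E: 0 + 1(140) = 140

450 kmol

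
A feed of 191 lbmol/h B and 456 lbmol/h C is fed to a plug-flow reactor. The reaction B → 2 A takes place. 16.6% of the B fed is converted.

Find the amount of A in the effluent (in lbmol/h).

B reacted = 0.166 × 191 = 31.71 lbmol/h; ν_B = −1, so ξ = 31.71/1 = 31.71 lbmol/h.
Outlet amounts (n = n₀ + ν ξ):
  B: 191 − 1(31.71) = 159.3
  A: 0 + 2(31.71) = 63.41
  C: 456 (inert)

63.4 lbmol/h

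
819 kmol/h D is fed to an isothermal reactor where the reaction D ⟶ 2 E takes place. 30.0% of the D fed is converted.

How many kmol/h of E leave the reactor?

D reacted = 0.3 × 819 = 245.7 kmol/h; ν_D = −1, so ξ = 245.7/1 = 245.7 kmol/h.
Outlet amounts (n = n₀ + ν ξ):
  D: 819 − 1(245.7) = 573.3
  E: 0 + 2(245.7) = 491.4

491 kmol/h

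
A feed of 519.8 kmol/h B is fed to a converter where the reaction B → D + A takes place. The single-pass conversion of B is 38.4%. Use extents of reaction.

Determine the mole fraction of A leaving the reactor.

0.277

B reacted = 0.384 × 519.8 = 199.6 kmol/h; ν_B = −1, so ξ = 199.6/1 = 199.6 kmol/h.
Outlet amounts (n = n₀ + ν ξ):
  B: 519.8 − 1(199.6) = 320.2
  D: 0 + 1(199.6) = 199.6
  A: 0 + 1(199.6) = 199.6
Total out = 719.4 kmol/h; y_A = 199.6 / 719.4 = 0.2775.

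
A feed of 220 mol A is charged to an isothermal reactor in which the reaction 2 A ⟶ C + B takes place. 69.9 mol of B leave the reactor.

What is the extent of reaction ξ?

ξ = 69.9 mol

For B: n = n₀ + 1ξ → 69.9 = 0 + 1ξ, giving ξ = 69.9 mol.
Outlet amounts (n = n₀ + ν ξ):
  A: 220 − 2(69.9) = 80.2
  C: 0 + 1(69.9) = 69.9
  B: 0 + 1(69.9) = 69.9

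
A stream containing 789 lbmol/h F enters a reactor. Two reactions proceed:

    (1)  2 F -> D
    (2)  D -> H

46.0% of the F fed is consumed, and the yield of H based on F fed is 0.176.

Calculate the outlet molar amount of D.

42.6 lbmol/h

Conversion of F: F consumed = 2ξ₁ = 0.46 × 789 → ξ₁ = 181.5 lbmol/h.
Yield of H: 1ξ₂ / 789 = 0.176 → ξ₂ = 138.9 lbmol/h.
Outlet amounts (n = n₀ + Σ ν·ξ):
  F: 789 − 2(181.5) = 426.1
  D: 0 + 1(181.5) − 1(138.9) = 42.61
  H: 0 + 1(138.9) = 138.9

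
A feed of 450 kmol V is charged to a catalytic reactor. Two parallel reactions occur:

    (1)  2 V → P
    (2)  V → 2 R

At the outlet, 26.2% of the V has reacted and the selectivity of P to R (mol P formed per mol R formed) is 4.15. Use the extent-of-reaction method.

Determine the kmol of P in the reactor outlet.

55.6 kmol

Conversion of V: V consumed = 0.262 × 450 = 117.9 kmol = 2ξ₁ + 1ξ₂.
Selectivity: 1ξ₁ / (2ξ₂) = 4.15 → ξ₁ = 8.3 ξ₂.
Substitute: (2·8.3 + 1) ξ₂ = 117.9 → ξ₂ = 6.699 kmol, ξ₁ = 55.6 kmol.
Outlet amounts (n = n₀ + Σ ν·ξ):
  V: 450 − 2(55.6) − 1(6.699) = 332.1
  P: 0 + 1(55.6) = 55.6
  R: 0 + 2(6.699) = 13.4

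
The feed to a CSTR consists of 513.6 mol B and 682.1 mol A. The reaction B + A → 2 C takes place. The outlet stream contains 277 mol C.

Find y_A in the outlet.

For C: n = n₀ + 2ξ → 277 = 0 + 2ξ, giving ξ = 138.5 mol.
Outlet amounts (n = n₀ + ν ξ):
  B: 513.6 − 1(138.5) = 375.1
  A: 682.1 − 1(138.5) = 543.6
  C: 0 + 2(138.5) = 277
Total out = 1196 mol; y_A = 543.6 / 1196 = 0.4546.

0.455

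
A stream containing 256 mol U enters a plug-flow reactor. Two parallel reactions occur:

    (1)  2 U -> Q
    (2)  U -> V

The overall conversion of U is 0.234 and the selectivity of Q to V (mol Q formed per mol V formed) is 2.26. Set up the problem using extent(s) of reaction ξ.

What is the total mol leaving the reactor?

231 mol

Conversion of U: U consumed = 0.234 × 256 = 59.9 mol = 2ξ₁ + 1ξ₂.
Selectivity: 1ξ₁ / (1ξ₂) = 2.26 → ξ₁ = 2.26 ξ₂.
Substitute: (2·2.26 + 1) ξ₂ = 59.9 → ξ₂ = 10.85 mol, ξ₁ = 24.53 mol.
Outlet amounts (n = n₀ + Σ ν·ξ):
  U: 256 − 2(24.53) − 1(10.85) = 196.1
  Q: 0 + 1(24.53) = 24.53
  V: 0 + 1(10.85) = 10.85
Total out = 196.1 + 24.53 + 10.85 = 231.5 mol.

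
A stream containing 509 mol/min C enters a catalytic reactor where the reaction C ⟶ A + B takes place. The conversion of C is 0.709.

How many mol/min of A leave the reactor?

361 mol/min

C reacted = 0.709 × 509 = 360.9 mol/min; ν_C = −1, so ξ = 360.9/1 = 360.9 mol/min.
Outlet amounts (n = n₀ + ν ξ):
  C: 509 − 1(360.9) = 148.1
  A: 0 + 1(360.9) = 360.9
  B: 0 + 1(360.9) = 360.9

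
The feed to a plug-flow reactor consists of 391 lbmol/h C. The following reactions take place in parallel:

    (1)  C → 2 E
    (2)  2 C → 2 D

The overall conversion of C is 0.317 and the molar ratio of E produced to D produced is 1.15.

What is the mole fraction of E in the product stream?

0.207

Conversion of C: C consumed = 0.317 × 391 = 123.9 lbmol/h = 1ξ₁ + 2ξ₂.
Selectivity: 2ξ₁ / (2ξ₂) = 1.15 → ξ₁ = 1.15 ξ₂.
Substitute: (1·1.15 + 2) ξ₂ = 123.9 → ξ₂ = 39.35 lbmol/h, ξ₁ = 45.25 lbmol/h.
Outlet amounts (n = n₀ + Σ ν·ξ):
  C: 391 − 1(45.25) − 2(39.35) = 267.1
  E: 0 + 2(45.25) = 90.5
  D: 0 + 2(39.35) = 78.7
Total out = 436.3 lbmol/h; y_E = 90.5 / 436.3 = 0.2075.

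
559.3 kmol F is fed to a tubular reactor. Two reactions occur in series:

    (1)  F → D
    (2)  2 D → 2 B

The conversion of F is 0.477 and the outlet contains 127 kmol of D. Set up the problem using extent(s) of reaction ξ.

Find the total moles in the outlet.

Conversion of F: F consumed = 1ξ₁ = 0.477 × 559.3 → ξ₁ = 266.8 kmol.
D balance: n_D = 0 + 1ξ₁ − 2ξ₂ = 127 → ξ₂ = (1·266.8 − 127)/2 = 69.89 kmol.
Outlet amounts (n = n₀ + Σ ν·ξ):
  F: 559.3 − 1(266.8) = 292.5
  D: 0 + 1(266.8) − 2(69.89) = 127
  B: 0 + 2(69.89) = 139.8
Total out = 292.5 + 127 + 139.8 = 559.3 kmol.

559 kmol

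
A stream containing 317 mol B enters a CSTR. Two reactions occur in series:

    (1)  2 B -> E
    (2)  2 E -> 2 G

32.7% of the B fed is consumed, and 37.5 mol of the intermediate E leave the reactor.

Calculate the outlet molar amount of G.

14.3 mol

Conversion of B: B consumed = 2ξ₁ = 0.327 × 317 → ξ₁ = 51.83 mol.
E balance: n_E = 0 + 1ξ₁ − 2ξ₂ = 37.5 → ξ₂ = (1·51.83 − 37.5)/2 = 7.165 mol.
Outlet amounts (n = n₀ + Σ ν·ξ):
  B: 317 − 2(51.83) = 213.3
  E: 0 + 1(51.83) − 2(7.165) = 37.5
  G: 0 + 2(7.165) = 14.33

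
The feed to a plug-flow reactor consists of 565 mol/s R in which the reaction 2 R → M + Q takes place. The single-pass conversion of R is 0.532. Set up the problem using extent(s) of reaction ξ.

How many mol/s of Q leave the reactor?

R reacted = 0.532 × 565 = 300.6 mol/s; ν_R = −2, so ξ = 300.6/2 = 150.3 mol/s.
Outlet amounts (n = n₀ + ν ξ):
  R: 565 − 2(150.3) = 264.4
  M: 0 + 1(150.3) = 150.3
  Q: 0 + 1(150.3) = 150.3

150 mol/s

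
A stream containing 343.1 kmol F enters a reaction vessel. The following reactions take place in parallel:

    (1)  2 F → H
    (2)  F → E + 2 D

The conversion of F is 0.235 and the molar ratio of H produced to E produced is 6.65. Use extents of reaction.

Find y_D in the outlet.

Conversion of F: F consumed = 0.235 × 343.1 = 80.63 kmol = 2ξ₁ + 1ξ₂.
Selectivity: 1ξ₁ / (1ξ₂) = 6.65 → ξ₁ = 6.65 ξ₂.
Substitute: (2·6.65 + 1) ξ₂ = 80.63 → ξ₂ = 5.638 kmol, ξ₁ = 37.5 kmol.
Outlet amounts (n = n₀ + Σ ν·ξ):
  F: 343.1 − 2(37.5) − 1(5.638) = 262.5
  H: 0 + 1(37.5) = 37.5
  E: 0 + 1(5.638) = 5.638
  D: 0 + 2(5.638) = 11.28
Total out = 316.9 kmol; y_D = 11.28 / 316.9 = 0.03559.

0.0356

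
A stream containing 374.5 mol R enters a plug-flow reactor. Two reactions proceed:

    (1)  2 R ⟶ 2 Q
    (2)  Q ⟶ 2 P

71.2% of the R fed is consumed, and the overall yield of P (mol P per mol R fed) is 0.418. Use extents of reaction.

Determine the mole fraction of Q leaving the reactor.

Conversion of R: R consumed = 2ξ₁ = 0.712 × 374.5 → ξ₁ = 133.3 mol.
Yield of P: 2ξ₂ / 374.5 = 0.418 → ξ₂ = 78.27 mol.
Outlet amounts (n = n₀ + Σ ν·ξ):
  R: 374.5 − 2(133.3) = 107.9
  Q: 0 + 2(133.3) − 1(78.27) = 188.4
  P: 0 + 2(78.27) = 156.5
Total out = 452.8 mol; y_Q = 188.4 / 452.8 = 0.416.

0.416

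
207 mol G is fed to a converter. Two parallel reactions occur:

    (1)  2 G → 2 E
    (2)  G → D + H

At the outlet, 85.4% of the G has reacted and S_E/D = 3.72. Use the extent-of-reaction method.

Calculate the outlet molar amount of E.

139 mol

Conversion of G: G consumed = 0.854 × 207 = 176.8 mol = 2ξ₁ + 1ξ₂.
Selectivity: 2ξ₁ / (1ξ₂) = 3.72 → ξ₁ = 1.86 ξ₂.
Substitute: (2·1.86 + 1) ξ₂ = 176.8 → ξ₂ = 37.45 mol, ξ₁ = 69.66 mol.
Outlet amounts (n = n₀ + Σ ν·ξ):
  G: 207 − 2(69.66) − 1(37.45) = 30.22
  E: 0 + 2(69.66) = 139.3
  D: 0 + 1(37.45) = 37.45
  H: 0 + 1(37.45) = 37.45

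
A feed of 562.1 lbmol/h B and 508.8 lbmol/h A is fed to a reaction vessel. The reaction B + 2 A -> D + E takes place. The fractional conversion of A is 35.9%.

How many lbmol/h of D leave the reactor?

91.3 lbmol/h

A reacted = 0.359 × 508.8 = 182.7 lbmol/h; ν_A = −2, so ξ = 182.7/2 = 91.33 lbmol/h.
Outlet amounts (n = n₀ + ν ξ):
  B: 562.1 − 1(91.33) = 470.8
  A: 508.8 − 2(91.33) = 326.1
  D: 0 + 1(91.33) = 91.33
  E: 0 + 1(91.33) = 91.33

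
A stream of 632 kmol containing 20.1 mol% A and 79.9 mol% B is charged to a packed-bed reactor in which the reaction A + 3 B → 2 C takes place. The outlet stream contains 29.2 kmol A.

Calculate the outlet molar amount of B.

For A: n = n₀ − 1ξ → 29.2 = 127 − 1ξ, giving ξ = 97.83 kmol.
Outlet amounts (n = n₀ + ν ξ):
  A: 127 − 1(97.83) = 29.2
  B: 505 − 3(97.83) = 211.5
  C: 0 + 2(97.83) = 195.7

211 kmol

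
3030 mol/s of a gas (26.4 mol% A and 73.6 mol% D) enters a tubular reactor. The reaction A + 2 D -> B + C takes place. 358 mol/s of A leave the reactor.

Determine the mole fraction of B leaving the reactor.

0.171

For A: n = n₀ − 1ξ → 358 = 799.9 − 1ξ, giving ξ = 441.9 mol/s.
Outlet amounts (n = n₀ + ν ξ):
  A: 799.9 − 1(441.9) = 358
  D: 2230 − 2(441.9) = 1346
  B: 0 + 1(441.9) = 441.9
  C: 0 + 1(441.9) = 441.9
Total out = 2588 mol/s; y_B = 441.9 / 2588 = 0.1708.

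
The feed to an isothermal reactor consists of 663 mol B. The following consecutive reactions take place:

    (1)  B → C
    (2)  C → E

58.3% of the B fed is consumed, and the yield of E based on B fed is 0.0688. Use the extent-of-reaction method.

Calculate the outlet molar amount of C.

Conversion of B: B consumed = 1ξ₁ = 0.583 × 663 → ξ₁ = 386.5 mol.
Yield of E: 1ξ₂ / 663 = 0.0688 → ξ₂ = 45.61 mol.
Outlet amounts (n = n₀ + Σ ν·ξ):
  B: 663 − 1(386.5) = 276.5
  C: 0 + 1(386.5) − 1(45.61) = 340.9
  E: 0 + 1(45.61) = 45.61

341 mol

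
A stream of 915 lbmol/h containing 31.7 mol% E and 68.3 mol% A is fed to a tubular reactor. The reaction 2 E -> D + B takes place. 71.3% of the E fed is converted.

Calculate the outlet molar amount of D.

103 lbmol/h

E reacted = 0.713 × 290.1 = 206.8 lbmol/h; ν_E = −2, so ξ = 206.8/2 = 103.4 lbmol/h.
Outlet amounts (n = n₀ + ν ξ):
  E: 290.1 − 2(103.4) = 83.25
  D: 0 + 1(103.4) = 103.4
  B: 0 + 1(103.4) = 103.4
  A: 624.9 (inert)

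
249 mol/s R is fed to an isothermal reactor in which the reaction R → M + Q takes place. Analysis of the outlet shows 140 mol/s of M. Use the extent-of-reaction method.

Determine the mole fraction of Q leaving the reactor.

0.36

For M: n = n₀ + 1ξ → 140 = 0 + 1ξ, giving ξ = 140 mol/s.
Outlet amounts (n = n₀ + ν ξ):
  R: 249 − 1(140) = 109
  M: 0 + 1(140) = 140
  Q: 0 + 1(140) = 140
Total out = 389 mol/s; y_Q = 140 / 389 = 0.3599.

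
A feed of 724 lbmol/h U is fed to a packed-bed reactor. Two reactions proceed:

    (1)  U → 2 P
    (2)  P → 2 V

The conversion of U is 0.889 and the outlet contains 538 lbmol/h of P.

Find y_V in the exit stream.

Conversion of U: U consumed = 1ξ₁ = 0.889 × 724 → ξ₁ = 643.6 lbmol/h.
P balance: n_P = 0 + 2ξ₁ − 1ξ₂ = 538 → ξ₂ = (2·643.6 − 538)/1 = 749.3 lbmol/h.
Outlet amounts (n = n₀ + Σ ν·ξ):
  U: 724 − 1(643.6) = 80.36
  P: 0 + 2(643.6) − 1(749.3) = 538
  V: 0 + 2(749.3) = 1499
Total out = 2117 lbmol/h; y_V = 1499 / 2117 = 0.7079.

0.708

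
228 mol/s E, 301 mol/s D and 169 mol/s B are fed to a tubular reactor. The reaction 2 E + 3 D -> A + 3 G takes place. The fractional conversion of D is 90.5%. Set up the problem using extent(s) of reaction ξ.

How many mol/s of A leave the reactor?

D reacted = 0.905 × 301 = 272.4 mol/s; ν_D = −3, so ξ = 272.4/3 = 90.8 mol/s.
Outlet amounts (n = n₀ + ν ξ):
  E: 228 − 2(90.8) = 46.4
  D: 301 − 3(90.8) = 28.59
  A: 0 + 1(90.8) = 90.8
  G: 0 + 3(90.8) = 272.4
  B: 169 (inert)

90.8 mol/s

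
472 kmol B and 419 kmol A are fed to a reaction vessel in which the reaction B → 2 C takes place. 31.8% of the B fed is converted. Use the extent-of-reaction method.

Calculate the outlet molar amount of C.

B reacted = 0.318 × 472 = 150.1 kmol; ν_B = −1, so ξ = 150.1/1 = 150.1 kmol.
Outlet amounts (n = n₀ + ν ξ):
  B: 472 − 1(150.1) = 321.9
  C: 0 + 2(150.1) = 300.2
  A: 419 (inert)

300 kmol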